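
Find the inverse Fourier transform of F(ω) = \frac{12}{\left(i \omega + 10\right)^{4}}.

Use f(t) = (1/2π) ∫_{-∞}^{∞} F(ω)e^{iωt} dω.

f(t) = 2 t^{3} e^{- 10 t} u\left(t\right)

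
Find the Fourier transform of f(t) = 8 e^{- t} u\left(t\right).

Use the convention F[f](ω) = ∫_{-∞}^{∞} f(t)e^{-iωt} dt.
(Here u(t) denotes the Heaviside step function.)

F(ω) = \frac{8}{i \omega + 1}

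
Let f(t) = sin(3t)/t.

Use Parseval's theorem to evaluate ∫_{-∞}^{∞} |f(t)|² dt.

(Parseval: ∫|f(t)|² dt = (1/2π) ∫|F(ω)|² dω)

∫|f(t)|² dt = 3 \pi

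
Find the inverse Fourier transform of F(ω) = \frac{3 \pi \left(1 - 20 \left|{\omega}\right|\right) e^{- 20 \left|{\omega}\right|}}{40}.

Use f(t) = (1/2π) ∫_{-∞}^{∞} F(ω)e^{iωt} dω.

f(t) = \frac{3 t^{2}}{\left(t^{2} + 400\right)^{2}}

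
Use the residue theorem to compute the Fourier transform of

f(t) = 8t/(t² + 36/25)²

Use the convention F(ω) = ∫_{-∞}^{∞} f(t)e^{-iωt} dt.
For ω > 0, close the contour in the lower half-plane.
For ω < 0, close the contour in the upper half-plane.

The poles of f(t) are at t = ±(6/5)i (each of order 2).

Let g(z) = f(z)e^{-iωz}; for large |z| the factor e^{-iωz} decays in the lower half-plane when ω > 0 and in the upper half-plane when ω < 0.

Case ω > 0 (lower half-plane, clockwise contour ⇒ F(ω) = -2πi·ΣRes):
  Res_{z = - \frac{6 i}{5}} g(z) = \frac{5 \omega e^{- \frac{6 \omega}{5}}}{3} (pole of order 2)
  F(ω) = -2πi·ΣRes = - \frac{10 i \pi \omega e^{- \frac{6 \omega}{5}}}{3}

Case ω < 0 (upper half-plane, counterclockwise contour ⇒ F(ω) = +2πi·ΣRes):
  Res_{z = \frac{6 i}{5}} g(z) = - \frac{5 \omega e^{\frac{6 \omega}{5}}}{3} (pole of order 2)
  F(ω) = 2πi·ΣRes = - \frac{10 i \pi \omega e^{\frac{6 \omega}{5}}}{3}

Both cases combine into a single formula in |ω|:

F(ω) = - \frac{10 i \pi \omega e^{- \frac{6 \left|{\omega}\right|}{5}}}{3}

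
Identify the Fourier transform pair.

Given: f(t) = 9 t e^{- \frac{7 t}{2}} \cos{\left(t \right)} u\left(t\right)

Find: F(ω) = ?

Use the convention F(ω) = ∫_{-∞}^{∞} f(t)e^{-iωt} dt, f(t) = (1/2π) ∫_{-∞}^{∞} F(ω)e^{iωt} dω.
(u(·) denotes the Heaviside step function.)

F(ω) = \frac{36 \left(\left(2 i \omega + 7\right)^{2} - 4\right)}{\left(\left(2 i \omega + 7\right)^{2} + 4\right)^{2}}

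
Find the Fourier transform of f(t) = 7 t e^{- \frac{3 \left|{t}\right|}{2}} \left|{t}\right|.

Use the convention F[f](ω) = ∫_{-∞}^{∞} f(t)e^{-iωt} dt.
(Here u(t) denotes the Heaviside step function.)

F(ω) = \frac{448 i \omega \left(4 \omega^{2} - 27\right)}{\left(4 \omega^{2} + 9\right)^{3}}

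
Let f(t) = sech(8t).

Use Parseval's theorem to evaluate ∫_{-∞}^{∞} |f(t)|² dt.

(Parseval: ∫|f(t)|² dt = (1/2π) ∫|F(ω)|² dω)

∫|f(t)|² dt = \frac{1}{4}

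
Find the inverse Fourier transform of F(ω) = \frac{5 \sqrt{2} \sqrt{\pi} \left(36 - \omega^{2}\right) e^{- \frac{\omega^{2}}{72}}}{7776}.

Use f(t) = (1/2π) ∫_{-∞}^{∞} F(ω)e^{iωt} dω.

f(t) = 5 t^{2} e^{- 18 t^{2}}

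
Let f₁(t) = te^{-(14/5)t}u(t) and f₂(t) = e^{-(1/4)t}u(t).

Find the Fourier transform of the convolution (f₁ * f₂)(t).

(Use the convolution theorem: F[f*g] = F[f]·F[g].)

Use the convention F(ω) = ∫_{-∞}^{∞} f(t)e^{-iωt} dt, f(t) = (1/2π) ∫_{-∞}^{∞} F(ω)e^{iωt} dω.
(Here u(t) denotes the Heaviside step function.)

F[f₁*f₂](ω) = \frac{100}{\left(4 i \omega + 1\right) \left(5 i \omega + 14\right)^{2}}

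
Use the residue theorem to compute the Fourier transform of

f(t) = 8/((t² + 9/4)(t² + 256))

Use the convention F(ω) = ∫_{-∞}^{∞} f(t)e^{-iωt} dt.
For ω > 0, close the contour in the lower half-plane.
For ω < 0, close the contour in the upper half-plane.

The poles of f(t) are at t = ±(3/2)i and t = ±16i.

Let g(z) = f(z)e^{-iωz}; for large |z| the factor e^{-iωz} decays in the lower half-plane when ω > 0 and in the upper half-plane when ω < 0.

Case ω > 0 (lower half-plane, clockwise contour ⇒ F(ω) = -2πi·ΣRes):
  Res_{z = - \frac{3 i}{2}} g(z) = \frac{32 i e^{- \frac{3 \omega}{2}}}{3045}
  Res_{z = - 16 i} g(z) = - \frac{i e^{- 16 \omega}}{1015}
  F(ω) = -2πi·ΣRes = - \frac{2 \pi e^{- 16 \omega}}{1015} + \frac{64 \pi e^{- \frac{3 \omega}{2}}}{3045}

Case ω < 0 (upper half-plane, counterclockwise contour ⇒ F(ω) = +2πi·ΣRes):
  Res_{z = \frac{3 i}{2}} g(z) = - \frac{32 i e^{\frac{3 \omega}{2}}}{3045}
  Res_{z = 16 i} g(z) = \frac{i e^{16 \omega}}{1015}
  F(ω) = 2πi·ΣRes = \frac{2 \pi \left(32 e^{\frac{3 \omega}{2}} - 3 e^{16 \omega}\right)}{3045}

Both cases combine into a single formula in |ω|:

F(ω) = - \frac{2 \pi e^{- 16 \left|{\omega}\right|}}{1015} + \frac{64 \pi e^{- \frac{3 \left|{\omega}\right|}{2}}}{3045}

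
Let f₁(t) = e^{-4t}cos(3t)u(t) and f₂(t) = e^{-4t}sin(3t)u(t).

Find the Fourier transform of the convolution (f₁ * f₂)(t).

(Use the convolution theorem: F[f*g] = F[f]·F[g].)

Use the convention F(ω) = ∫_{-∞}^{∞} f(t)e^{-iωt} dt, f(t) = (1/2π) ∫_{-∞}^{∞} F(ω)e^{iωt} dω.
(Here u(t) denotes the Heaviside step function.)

F[f₁*f₂](ω) = \frac{3 \left(i \omega + 4\right)}{\left(\left(i \omega + 4\right)^{2} + 9\right)^{2}}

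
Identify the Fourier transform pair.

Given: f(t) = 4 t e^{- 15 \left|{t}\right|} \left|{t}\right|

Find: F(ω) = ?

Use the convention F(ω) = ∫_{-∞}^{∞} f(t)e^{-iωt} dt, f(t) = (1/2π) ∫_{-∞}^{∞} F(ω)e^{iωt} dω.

F(ω) = \frac{16 i \omega \left(\omega^{2} - 675\right)}{\left(\omega^{2} + 225\right)^{3}}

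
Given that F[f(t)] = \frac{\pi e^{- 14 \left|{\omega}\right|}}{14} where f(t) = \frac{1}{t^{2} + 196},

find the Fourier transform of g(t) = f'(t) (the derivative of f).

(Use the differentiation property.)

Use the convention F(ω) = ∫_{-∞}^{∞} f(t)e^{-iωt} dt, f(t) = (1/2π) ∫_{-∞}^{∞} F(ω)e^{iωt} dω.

F[g](ω) = \frac{i \pi \omega e^{- 14 \left|{\omega}\right|}}{14}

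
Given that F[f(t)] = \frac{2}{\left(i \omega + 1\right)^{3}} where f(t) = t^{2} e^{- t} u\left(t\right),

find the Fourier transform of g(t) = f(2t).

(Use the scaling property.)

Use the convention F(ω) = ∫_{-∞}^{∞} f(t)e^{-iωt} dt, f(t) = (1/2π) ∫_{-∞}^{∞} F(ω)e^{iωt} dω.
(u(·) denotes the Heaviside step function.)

F[g](ω) = \frac{8}{\left(i \omega + 2\right)^{3}}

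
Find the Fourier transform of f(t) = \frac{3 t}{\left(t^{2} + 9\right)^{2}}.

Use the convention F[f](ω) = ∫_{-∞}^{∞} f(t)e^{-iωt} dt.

F(ω) = - \frac{i \pi \omega e^{- 3 \left|{\omega}\right|}}{2}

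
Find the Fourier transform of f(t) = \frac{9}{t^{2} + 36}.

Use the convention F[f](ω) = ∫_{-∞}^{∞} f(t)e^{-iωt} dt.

F(ω) = \frac{3 \pi e^{- 6 \left|{\omega}\right|}}{2}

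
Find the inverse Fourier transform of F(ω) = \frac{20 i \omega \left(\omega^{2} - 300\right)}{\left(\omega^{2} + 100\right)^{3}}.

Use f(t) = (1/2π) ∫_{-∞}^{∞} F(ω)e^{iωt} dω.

f(t) = 5 t e^{- 10 \left|{t}\right|} \left|{t}\right|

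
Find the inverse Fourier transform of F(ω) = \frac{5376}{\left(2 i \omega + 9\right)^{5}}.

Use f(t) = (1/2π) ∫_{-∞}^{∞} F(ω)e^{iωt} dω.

f(t) = 7 t^{4} e^{- \frac{9 t}{2}} u\left(t\right)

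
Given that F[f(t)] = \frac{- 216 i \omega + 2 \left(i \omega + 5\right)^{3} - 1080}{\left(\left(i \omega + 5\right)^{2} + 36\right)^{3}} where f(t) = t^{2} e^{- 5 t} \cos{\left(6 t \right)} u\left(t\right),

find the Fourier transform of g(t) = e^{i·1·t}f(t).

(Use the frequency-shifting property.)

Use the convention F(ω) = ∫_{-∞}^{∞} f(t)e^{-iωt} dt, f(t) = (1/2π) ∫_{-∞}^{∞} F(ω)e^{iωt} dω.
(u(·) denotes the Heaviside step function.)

F[g](ω) = \frac{2 \left(108 i \left(1 - \omega\right) + \left(i \left(\omega - 1\right) + 5\right)^{3} - 540\right)}{\left(\left(i \left(\omega - 1\right) + 5\right)^{2} + 36\right)^{3}}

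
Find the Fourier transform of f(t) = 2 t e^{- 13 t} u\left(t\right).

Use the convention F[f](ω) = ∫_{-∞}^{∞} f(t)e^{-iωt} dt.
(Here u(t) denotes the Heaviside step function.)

F(ω) = \frac{2}{\left(i \omega + 13\right)^{2}}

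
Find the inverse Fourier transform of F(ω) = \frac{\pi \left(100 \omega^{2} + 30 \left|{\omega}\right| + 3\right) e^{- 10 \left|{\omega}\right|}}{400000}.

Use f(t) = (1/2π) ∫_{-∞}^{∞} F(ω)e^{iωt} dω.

f(t) = \frac{2}{\left(t^{2} + 100\right)^{3}}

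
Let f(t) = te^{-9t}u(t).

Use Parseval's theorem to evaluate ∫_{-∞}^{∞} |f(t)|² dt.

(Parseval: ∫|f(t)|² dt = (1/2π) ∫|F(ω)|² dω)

∫|f(t)|² dt = \frac{1}{2916}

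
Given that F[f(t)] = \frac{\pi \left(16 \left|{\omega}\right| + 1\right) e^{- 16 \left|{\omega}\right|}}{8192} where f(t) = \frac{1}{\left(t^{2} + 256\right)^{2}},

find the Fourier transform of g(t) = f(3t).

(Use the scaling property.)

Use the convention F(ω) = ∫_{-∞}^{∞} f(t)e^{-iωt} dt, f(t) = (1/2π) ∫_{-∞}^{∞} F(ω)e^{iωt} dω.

F[g](ω) = \frac{\pi \left(16 \left|{\omega}\right| + 3\right) e^{- \frac{16 \left|{\omega}\right|}{3}}}{73728}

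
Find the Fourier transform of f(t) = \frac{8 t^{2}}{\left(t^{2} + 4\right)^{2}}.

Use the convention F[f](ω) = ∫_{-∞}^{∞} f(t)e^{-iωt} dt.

F(ω) = 2 \pi \left(1 - 2 \left|{\omega}\right|\right) e^{- 2 \left|{\omega}\right|}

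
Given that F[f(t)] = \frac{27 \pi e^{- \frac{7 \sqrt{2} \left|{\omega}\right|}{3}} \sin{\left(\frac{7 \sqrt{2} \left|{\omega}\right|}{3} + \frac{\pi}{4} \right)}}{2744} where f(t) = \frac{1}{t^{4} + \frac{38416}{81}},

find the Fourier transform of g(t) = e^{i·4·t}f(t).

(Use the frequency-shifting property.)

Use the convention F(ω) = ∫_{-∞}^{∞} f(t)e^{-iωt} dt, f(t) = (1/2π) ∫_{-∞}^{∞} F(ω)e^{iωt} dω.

F[g](ω) = \frac{27 \pi e^{- \frac{7 \sqrt{2} \left|{\omega - 4}\right|}{3}} \sin{\left(\frac{7 \sqrt{2} \left|{\omega - 4}\right|}{3} + \frac{\pi}{4} \right)}}{2744}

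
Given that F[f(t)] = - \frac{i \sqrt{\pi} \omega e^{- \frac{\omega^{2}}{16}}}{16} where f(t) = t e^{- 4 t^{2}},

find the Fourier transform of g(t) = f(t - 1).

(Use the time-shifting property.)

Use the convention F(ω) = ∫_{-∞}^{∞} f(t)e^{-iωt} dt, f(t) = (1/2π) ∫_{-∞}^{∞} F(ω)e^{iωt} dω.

F[g](ω) = - \frac{i \sqrt{\pi} \omega e^{- \omega \left(\frac{\omega}{16} + i\right)}}{16}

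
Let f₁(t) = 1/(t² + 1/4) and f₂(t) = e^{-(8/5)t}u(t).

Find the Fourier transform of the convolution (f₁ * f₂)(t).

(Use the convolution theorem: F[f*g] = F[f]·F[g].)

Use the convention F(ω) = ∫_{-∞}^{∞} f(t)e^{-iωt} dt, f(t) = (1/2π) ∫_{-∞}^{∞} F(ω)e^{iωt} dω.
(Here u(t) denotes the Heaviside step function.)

F[f₁*f₂](ω) = \frac{10 \pi e^{- \frac{\left|{\omega}\right|}{2}}}{5 i \omega + 8}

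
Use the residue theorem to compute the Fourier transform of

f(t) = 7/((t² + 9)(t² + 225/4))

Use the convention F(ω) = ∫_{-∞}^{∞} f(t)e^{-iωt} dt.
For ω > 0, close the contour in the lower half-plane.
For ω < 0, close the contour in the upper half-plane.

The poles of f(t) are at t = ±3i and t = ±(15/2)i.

Let g(z) = f(z)e^{-iωz}; for large |z| the factor e^{-iωz} decays in the lower half-plane when ω > 0 and in the upper half-plane when ω < 0.

Case ω > 0 (lower half-plane, clockwise contour ⇒ F(ω) = -2πi·ΣRes):
  Res_{z = - 3 i} g(z) = \frac{2 i e^{- 3 \omega}}{81}
  Res_{z = - \frac{15 i}{2}} g(z) = - \frac{4 i e^{- \frac{15 \omega}{2}}}{405}
  F(ω) = -2πi·ΣRes = \frac{4 \pi e^{- 3 \omega}}{81} - \frac{8 \pi e^{- \frac{15 \omega}{2}}}{405}

Case ω < 0 (upper half-plane, counterclockwise contour ⇒ F(ω) = +2πi·ΣRes):
  Res_{z = 3 i} g(z) = - \frac{2 i e^{3 \omega}}{81}
  Res_{z = \frac{15 i}{2}} g(z) = \frac{4 i e^{\frac{15 \omega}{2}}}{405}
  F(ω) = 2πi·ΣRes = \frac{4 \pi \left(- 2 e^{\frac{15 \omega}{2}} + 5 e^{3 \omega}\right)}{405}

Both cases combine into a single formula in |ω|:

F(ω) = \frac{4 \pi e^{- 3 \left|{\omega}\right|}}{81} - \frac{8 \pi e^{- \frac{15 \left|{\omega}\right|}{2}}}{405}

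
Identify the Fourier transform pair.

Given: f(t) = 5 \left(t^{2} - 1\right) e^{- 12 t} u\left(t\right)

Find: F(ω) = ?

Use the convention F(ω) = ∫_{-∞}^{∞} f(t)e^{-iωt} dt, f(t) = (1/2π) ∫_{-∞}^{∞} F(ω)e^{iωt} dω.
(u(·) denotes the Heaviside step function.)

F(ω) = \frac{5 \left(2 i \omega - \left(i \omega + 12\right)^{3} + 24\right)}{\left(i \omega + 12\right)^{4}}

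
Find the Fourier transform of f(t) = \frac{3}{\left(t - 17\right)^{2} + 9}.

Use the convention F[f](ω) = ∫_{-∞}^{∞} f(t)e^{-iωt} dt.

F(ω) = \pi e^{- 17 i \omega - 3 \left|{\omega}\right|}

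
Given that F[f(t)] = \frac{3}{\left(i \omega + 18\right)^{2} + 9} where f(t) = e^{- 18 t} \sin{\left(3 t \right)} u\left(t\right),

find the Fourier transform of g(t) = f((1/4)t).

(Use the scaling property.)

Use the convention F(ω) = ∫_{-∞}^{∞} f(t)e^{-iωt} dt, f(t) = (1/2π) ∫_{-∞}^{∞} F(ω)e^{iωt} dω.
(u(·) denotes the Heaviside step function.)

F[g](ω) = \frac{12}{4 \left(2 i \omega + 9\right)^{2} + 9}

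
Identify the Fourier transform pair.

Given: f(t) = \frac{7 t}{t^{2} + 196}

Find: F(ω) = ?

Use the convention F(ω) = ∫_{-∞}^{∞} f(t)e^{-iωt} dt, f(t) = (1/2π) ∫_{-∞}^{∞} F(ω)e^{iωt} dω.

F(ω) = - 7 i \pi e^{- 14 \left|{\omega}\right|} \operatorname{sign}{\left(\omega \right)}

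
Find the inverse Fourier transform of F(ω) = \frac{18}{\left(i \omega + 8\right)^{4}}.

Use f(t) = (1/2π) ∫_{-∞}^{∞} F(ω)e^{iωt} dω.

f(t) = 3 t^{3} e^{- 8 t} u\left(t\right)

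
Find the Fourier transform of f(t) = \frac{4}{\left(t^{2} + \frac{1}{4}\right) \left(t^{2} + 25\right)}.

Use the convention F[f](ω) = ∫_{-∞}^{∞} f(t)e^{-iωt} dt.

F(ω) = - \frac{16 \pi e^{- 5 \left|{\omega}\right|}}{495} + \frac{32 \pi e^{- \frac{\left|{\omega}\right|}{2}}}{99}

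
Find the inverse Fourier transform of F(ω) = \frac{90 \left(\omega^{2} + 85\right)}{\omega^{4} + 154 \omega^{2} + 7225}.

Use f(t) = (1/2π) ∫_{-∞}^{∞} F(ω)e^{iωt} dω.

f(t) = 5 e^{- 9 \left|{t}\right|} \cos{\left(2 \left|{t}\right| \right)}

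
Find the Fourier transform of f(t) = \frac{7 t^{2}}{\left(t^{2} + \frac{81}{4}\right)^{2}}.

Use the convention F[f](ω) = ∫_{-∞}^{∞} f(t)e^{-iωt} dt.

F(ω) = \frac{7 \pi \left(2 - 9 \left|{\omega}\right|\right) e^{- \frac{9 \left|{\omega}\right|}{2}}}{18}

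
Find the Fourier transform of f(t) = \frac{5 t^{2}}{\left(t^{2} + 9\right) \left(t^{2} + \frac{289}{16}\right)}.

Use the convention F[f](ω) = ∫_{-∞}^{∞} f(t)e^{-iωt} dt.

F(ω) = - \frac{48 \pi e^{- 3 \left|{\omega}\right|}}{29} + \frac{68 \pi e^{- \frac{17 \left|{\omega}\right|}{4}}}{29}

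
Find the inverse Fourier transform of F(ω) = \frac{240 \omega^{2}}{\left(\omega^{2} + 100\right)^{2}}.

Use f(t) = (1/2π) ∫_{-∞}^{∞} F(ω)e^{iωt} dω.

f(t) = 6 \left(1 - 10 \left|{t}\right|\right) e^{- 10 \left|{t}\right|}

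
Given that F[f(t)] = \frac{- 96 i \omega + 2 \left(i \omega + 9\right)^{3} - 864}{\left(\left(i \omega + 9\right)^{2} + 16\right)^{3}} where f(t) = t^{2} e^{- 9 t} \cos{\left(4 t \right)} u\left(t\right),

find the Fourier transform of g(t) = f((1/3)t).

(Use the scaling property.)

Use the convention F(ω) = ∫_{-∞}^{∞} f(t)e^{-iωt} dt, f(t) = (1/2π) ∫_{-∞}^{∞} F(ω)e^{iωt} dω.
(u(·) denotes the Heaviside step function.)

F[g](ω) = \frac{54 \left(- 16 i \omega + 3 \left(i \omega + 3\right)^{3} - 48\right)}{\left(9 \left(i \omega + 3\right)^{2} + 16\right)^{3}}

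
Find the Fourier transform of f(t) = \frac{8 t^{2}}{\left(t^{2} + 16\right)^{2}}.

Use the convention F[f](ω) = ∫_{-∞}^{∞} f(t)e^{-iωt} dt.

F(ω) = \pi \left(1 - 4 \left|{\omega}\right|\right) e^{- 4 \left|{\omega}\right|}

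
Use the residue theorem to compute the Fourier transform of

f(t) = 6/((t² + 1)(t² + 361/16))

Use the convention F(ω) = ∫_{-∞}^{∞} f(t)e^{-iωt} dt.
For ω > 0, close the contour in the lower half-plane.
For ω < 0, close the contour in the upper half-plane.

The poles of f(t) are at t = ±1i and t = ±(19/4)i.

Let g(z) = f(z)e^{-iωz}; for large |z| the factor e^{-iωz} decays in the lower half-plane when ω > 0 and in the upper half-plane when ω < 0.

Case ω > 0 (lower half-plane, clockwise contour ⇒ F(ω) = -2πi·ΣRes):
  Res_{z = - i} g(z) = \frac{16 i e^{- \omega}}{115}
  Res_{z = - \frac{19 i}{4}} g(z) = - \frac{64 i e^{- \frac{19 \omega}{4}}}{2185}
  F(ω) = -2πi·ΣRes = \frac{32 \pi e^{- \omega}}{115} - \frac{128 \pi e^{- \frac{19 \omega}{4}}}{2185}

Case ω < 0 (upper half-plane, counterclockwise contour ⇒ F(ω) = +2πi·ΣRes):
  Res_{z = i} g(z) = - \frac{16 i e^{\omega}}{115}
  Res_{z = \frac{19 i}{4}} g(z) = \frac{64 i e^{\frac{19 \omega}{4}}}{2185}
  F(ω) = 2πi·ΣRes = \frac{32 \pi \left(- 4 e^{\frac{19 \omega}{4}} + 19 e^{\omega}\right)}{2185}

Both cases combine into a single formula in |ω|:

F(ω) = \frac{32 \pi e^{- \left|{\omega}\right|}}{115} - \frac{128 \pi e^{- \frac{19 \left|{\omega}\right|}{4}}}{2185}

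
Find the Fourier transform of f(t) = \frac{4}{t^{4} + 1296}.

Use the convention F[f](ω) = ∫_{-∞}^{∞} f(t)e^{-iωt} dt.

F(ω) = \frac{\pi e^{- 3 \sqrt{2} \left|{\omega}\right|} \sin{\left(3 \sqrt{2} \left|{\omega}\right| + \frac{\pi}{4} \right)}}{54}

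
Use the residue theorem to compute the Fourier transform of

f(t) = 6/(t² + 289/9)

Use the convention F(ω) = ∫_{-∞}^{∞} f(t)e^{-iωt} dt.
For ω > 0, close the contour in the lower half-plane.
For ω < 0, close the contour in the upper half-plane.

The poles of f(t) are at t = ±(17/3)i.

Let g(z) = f(z)e^{-iωz}; for large |z| the factor e^{-iωz} decays in the lower half-plane when ω > 0 and in the upper half-plane when ω < 0.

Case ω > 0 (lower half-plane, clockwise contour ⇒ F(ω) = -2πi·ΣRes):
  Res_{z = - \frac{17 i}{3}} g(z) = \frac{9 i e^{- \frac{17 \omega}{3}}}{17}
  F(ω) = -2πi·ΣRes = \frac{18 \pi e^{- \frac{17 \omega}{3}}}{17}

Case ω < 0 (upper half-plane, counterclockwise contour ⇒ F(ω) = +2πi·ΣRes):
  Res_{z = \frac{17 i}{3}} g(z) = - \frac{9 i e^{\frac{17 \omega}{3}}}{17}
  F(ω) = 2πi·ΣRes = \frac{18 \pi e^{\frac{17 \omega}{3}}}{17}

Both cases combine into a single formula in |ω|:

F(ω) = \frac{18 \pi e^{- \frac{17 \left|{\omega}\right|}{3}}}{17}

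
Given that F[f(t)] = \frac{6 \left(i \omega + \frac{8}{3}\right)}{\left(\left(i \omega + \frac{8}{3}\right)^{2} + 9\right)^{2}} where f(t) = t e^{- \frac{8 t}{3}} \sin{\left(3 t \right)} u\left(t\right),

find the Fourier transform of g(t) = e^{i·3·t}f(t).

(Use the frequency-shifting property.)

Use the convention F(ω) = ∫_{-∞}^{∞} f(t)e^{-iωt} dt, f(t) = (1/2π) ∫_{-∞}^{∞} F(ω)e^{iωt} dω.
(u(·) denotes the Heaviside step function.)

F[g](ω) = \frac{162 \left(3 i \left(\omega - 3\right) + 8\right)}{\left(\left(3 i \left(\omega - 3\right) + 8\right)^{2} + 81\right)^{2}}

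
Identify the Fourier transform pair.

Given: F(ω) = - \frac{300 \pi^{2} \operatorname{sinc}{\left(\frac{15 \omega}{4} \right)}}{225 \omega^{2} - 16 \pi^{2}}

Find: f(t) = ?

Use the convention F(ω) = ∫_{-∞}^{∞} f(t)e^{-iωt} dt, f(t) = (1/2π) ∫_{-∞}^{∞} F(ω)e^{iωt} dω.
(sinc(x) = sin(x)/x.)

f(t) = 5 \left(\begin{cases} \frac{\cos{\left(\frac{4 \pi t}{15} \right)}}{2} + \frac{1}{2} & \text{for}\: \left|{t}\right| < \frac{15}{4} \\0 & \text{otherwise} \end{cases}\right)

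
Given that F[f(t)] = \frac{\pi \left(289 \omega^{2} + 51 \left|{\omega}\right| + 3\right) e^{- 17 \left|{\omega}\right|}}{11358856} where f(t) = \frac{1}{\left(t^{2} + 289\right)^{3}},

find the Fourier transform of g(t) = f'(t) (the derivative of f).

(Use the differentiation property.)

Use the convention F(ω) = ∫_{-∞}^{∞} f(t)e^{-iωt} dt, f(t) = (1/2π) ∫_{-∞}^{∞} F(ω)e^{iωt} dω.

F[g](ω) = \frac{i \pi \omega \left(289 \omega^{2} + 51 \left|{\omega}\right| + 3\right) e^{- 17 \left|{\omega}\right|}}{11358856}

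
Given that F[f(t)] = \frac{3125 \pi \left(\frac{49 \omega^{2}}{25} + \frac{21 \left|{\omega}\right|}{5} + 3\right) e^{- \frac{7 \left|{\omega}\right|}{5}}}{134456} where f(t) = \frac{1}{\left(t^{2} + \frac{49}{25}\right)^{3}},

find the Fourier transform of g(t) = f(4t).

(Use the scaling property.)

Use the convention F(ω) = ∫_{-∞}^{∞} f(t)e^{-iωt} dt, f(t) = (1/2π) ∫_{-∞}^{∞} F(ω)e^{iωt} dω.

F[g](ω) = \frac{125 \pi \left(49 \omega^{2} + 420 \left|{\omega}\right| + 1200\right) e^{- \frac{7 \left|{\omega}\right|}{20}}}{8605184}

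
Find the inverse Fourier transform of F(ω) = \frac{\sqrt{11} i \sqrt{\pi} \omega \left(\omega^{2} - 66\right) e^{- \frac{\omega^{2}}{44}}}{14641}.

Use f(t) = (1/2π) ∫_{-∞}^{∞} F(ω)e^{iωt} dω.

f(t) = 8 t^{3} e^{- 11 t^{2}}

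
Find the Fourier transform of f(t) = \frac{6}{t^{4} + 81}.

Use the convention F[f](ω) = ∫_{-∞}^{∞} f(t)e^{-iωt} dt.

F(ω) = \frac{2 \pi e^{- \frac{3 \sqrt{2} \left|{\omega}\right|}{2}} \sin{\left(\frac{3 \sqrt{2} \left|{\omega}\right|}{2} + \frac{\pi}{4} \right)}}{9}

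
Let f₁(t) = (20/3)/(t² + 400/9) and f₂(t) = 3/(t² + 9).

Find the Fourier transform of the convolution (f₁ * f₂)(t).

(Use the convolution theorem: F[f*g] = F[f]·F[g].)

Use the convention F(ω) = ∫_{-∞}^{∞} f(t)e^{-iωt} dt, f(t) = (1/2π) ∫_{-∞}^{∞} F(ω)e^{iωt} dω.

F[f₁*f₂](ω) = \pi^{2} e^{- \frac{29 \left|{\omega}\right|}{3}}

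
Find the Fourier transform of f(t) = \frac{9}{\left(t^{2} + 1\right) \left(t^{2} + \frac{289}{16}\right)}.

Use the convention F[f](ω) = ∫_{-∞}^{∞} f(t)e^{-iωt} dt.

F(ω) = \frac{48 \pi e^{- \left|{\omega}\right|}}{91} - \frac{192 \pi e^{- \frac{17 \left|{\omega}\right|}{4}}}{1547}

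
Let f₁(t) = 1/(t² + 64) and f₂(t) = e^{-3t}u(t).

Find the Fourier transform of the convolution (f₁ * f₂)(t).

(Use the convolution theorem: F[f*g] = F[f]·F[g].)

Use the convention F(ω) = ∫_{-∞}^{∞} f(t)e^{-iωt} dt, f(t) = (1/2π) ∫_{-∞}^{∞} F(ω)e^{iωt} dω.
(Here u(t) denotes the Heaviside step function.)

F[f₁*f₂](ω) = \frac{\pi e^{- 8 \left|{\omega}\right|}}{8 \left(i \omega + 3\right)}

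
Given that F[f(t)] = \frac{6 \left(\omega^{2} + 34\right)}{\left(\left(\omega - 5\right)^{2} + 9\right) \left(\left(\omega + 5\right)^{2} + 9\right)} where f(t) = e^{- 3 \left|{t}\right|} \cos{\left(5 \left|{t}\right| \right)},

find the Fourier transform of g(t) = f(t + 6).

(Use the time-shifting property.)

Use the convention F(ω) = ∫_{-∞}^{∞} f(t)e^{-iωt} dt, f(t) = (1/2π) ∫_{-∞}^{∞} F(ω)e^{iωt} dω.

F[g](ω) = \frac{6 \left(\omega^{2} + 34\right) e^{6 i \omega}}{\omega^{4} - 32 \omega^{2} + 1156}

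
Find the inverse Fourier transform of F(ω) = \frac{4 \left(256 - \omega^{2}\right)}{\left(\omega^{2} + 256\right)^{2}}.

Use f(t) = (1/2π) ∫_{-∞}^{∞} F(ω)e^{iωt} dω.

f(t) = 2 e^{- 16 \left|{t}\right|} \left|{t}\right|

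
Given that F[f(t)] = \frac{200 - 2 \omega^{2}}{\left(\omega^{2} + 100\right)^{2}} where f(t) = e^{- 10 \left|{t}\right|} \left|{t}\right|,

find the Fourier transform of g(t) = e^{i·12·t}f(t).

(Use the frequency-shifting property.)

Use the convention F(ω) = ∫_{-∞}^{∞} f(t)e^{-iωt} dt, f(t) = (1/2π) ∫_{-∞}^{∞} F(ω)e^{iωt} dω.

F[g](ω) = \frac{2 \left(100 - \left(\omega - 12\right)^{2}\right)}{\left(\left(\omega - 12\right)^{2} + 100\right)^{2}}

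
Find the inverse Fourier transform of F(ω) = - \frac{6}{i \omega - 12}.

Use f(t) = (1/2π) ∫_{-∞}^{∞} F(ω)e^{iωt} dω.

f(t) = 6 e^{12 t} u\left(- t\right)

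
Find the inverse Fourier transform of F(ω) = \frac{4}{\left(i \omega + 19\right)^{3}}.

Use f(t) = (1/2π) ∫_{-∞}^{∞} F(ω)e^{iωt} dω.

f(t) = 2 t^{2} e^{- 19 t} u\left(t\right)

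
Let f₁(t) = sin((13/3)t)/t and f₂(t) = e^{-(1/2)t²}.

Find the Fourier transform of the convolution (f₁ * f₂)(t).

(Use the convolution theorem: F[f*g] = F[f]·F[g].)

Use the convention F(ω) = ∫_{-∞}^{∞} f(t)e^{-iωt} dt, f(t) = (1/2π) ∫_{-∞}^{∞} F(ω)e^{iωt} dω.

F[f₁*f₂](ω) = \begin{cases} \sqrt{2} \pi^{\frac{3}{2}} e^{- \frac{\omega^{2}}{2}} & \text{for}\: \omega > - \frac{13}{3} \wedge \omega < \frac{13}{3} \\0 & \text{otherwise} \end{cases}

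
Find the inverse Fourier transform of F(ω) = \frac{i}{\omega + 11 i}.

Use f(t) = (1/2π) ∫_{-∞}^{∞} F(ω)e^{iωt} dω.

f(t) = e^{11 t} u\left(- t\right)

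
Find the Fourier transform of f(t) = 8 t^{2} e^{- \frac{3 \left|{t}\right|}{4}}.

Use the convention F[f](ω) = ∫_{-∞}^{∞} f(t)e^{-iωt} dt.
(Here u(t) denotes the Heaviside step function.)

F(ω) = \frac{18432 \left(3 - 16 \omega^{2}\right)}{\left(16 \omega^{2} + 9\right)^{3}}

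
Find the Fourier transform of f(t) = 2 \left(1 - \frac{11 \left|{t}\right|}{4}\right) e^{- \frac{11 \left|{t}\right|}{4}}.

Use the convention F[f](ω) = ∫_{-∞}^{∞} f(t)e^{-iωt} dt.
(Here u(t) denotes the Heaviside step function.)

F(ω) = \frac{5632 \omega^{2}}{\left(16 \omega^{2} + 121\right)^{2}}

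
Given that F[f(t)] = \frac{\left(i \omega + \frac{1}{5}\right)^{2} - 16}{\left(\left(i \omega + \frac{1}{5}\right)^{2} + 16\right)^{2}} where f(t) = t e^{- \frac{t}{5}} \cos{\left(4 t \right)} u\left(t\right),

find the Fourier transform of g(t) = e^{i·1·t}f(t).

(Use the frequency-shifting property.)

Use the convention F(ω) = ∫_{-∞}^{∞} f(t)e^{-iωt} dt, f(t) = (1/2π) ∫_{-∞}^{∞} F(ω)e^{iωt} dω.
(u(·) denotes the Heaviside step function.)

F[g](ω) = \frac{25 \left(\left(5 i \left(\omega - 1\right) + 1\right)^{2} - 400\right)}{\left(\left(5 i \left(\omega - 1\right) + 1\right)^{2} + 400\right)^{2}}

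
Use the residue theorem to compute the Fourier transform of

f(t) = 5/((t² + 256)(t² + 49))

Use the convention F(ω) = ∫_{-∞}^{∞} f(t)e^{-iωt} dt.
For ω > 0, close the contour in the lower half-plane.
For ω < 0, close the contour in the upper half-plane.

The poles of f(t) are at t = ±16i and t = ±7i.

Let g(z) = f(z)e^{-iωz}; for large |z| the factor e^{-iωz} decays in the lower half-plane when ω > 0 and in the upper half-plane when ω < 0.

Case ω > 0 (lower half-plane, clockwise contour ⇒ F(ω) = -2πi·ΣRes):
  Res_{z = - 16 i} g(z) = - \frac{5 i e^{- 16 \omega}}{6624}
  Res_{z = - 7 i} g(z) = \frac{5 i e^{- 7 \omega}}{2898}
  F(ω) = -2πi·ΣRes = \frac{5 \pi \left(16 e^{9 \omega} - 7\right) e^{- 16 \omega}}{23184}

Case ω < 0 (upper half-plane, counterclockwise contour ⇒ F(ω) = +2πi·ΣRes):
  Res_{z = 16 i} g(z) = \frac{5 i e^{16 \omega}}{6624}
  Res_{z = 7 i} g(z) = - \frac{5 i e^{7 \omega}}{2898}
  F(ω) = 2πi·ΣRes = \frac{5 \pi \left(16 - 7 e^{9 \omega}\right) e^{7 \omega}}{23184}

Both cases combine into a single formula in |ω|:

F(ω) = \frac{5 \pi \left(16 e^{9 \left|{\omega}\right|} - 7\right) e^{- 16 \left|{\omega}\right|}}{23184}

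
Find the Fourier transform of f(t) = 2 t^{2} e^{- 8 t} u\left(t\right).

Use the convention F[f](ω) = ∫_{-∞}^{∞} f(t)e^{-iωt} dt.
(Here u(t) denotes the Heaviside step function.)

F(ω) = \frac{4}{\left(i \omega + 8\right)^{3}}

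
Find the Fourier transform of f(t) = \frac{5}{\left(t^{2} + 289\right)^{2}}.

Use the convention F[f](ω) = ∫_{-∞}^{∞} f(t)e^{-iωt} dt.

F(ω) = \frac{5 \pi \left(17 \left|{\omega}\right| + 1\right) e^{- 17 \left|{\omega}\right|}}{9826}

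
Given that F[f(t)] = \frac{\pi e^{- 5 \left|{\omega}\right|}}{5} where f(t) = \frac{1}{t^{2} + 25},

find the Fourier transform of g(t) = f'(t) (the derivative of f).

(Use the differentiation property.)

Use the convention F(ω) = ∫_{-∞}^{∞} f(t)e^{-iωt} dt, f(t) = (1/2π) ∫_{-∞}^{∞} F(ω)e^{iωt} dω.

F[g](ω) = \frac{i \pi \omega e^{- 5 \left|{\omega}\right|}}{5}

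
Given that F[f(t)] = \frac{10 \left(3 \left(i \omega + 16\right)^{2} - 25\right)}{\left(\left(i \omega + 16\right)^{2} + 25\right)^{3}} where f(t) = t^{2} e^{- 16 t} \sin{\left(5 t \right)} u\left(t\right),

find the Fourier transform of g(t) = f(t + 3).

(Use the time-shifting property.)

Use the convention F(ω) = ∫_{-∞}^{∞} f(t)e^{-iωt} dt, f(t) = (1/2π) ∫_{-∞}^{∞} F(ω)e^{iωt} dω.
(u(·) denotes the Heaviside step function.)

F[g](ω) = \frac{\left(30 \left(i \omega + 16\right)^{2} - 250\right) e^{3 i \omega}}{\left(\left(i \omega + 16\right)^{2} + 25\right)^{3}}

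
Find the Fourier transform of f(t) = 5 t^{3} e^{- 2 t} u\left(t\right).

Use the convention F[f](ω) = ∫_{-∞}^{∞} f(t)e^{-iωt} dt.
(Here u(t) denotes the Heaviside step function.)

F(ω) = \frac{30}{\left(i \omega + 2\right)^{4}}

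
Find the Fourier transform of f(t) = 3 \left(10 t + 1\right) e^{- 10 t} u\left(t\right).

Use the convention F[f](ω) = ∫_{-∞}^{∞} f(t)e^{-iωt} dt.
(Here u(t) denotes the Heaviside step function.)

F(ω) = \frac{3 \left(- i \omega - 20\right)}{\omega^{2} - 20 i \omega - 100}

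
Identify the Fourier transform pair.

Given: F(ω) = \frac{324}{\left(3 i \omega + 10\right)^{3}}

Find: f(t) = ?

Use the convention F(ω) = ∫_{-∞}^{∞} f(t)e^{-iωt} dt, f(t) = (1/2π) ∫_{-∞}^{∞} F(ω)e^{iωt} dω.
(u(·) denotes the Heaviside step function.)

f(t) = 6 t^{2} e^{- \frac{10 t}{3}} u\left(t\right)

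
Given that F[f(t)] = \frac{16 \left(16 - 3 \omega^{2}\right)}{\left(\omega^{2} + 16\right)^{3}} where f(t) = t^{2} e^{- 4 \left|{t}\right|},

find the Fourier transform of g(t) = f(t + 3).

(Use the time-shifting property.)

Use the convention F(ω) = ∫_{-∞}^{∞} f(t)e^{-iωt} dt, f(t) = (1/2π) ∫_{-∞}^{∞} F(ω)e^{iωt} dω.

F[g](ω) = \frac{\left(256 - 48 \omega^{2}\right) e^{3 i \omega}}{\left(\omega^{2} + 16\right)^{3}}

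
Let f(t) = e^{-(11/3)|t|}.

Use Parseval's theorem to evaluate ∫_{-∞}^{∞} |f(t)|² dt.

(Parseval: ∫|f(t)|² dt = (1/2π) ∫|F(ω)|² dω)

∫|f(t)|² dt = \frac{3}{11}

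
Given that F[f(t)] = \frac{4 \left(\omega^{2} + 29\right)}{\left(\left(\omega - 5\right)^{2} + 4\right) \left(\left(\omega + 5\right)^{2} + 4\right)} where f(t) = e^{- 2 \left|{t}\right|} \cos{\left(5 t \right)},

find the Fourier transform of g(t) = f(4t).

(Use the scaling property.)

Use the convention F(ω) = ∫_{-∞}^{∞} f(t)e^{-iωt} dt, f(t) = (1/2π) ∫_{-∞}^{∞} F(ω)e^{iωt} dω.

F[g](ω) = \frac{16 \left(\omega^{2} + 464\right)}{\omega^{4} - 672 \omega^{2} + 215296}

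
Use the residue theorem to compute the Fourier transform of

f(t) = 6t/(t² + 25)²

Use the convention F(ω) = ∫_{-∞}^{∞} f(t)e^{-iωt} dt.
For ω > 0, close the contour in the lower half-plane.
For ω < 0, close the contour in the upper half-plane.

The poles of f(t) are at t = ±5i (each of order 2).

Let g(z) = f(z)e^{-iωz}; for large |z| the factor e^{-iωz} decays in the lower half-plane when ω > 0 and in the upper half-plane when ω < 0.

Case ω > 0 (lower half-plane, clockwise contour ⇒ F(ω) = -2πi·ΣRes):
  Res_{z = - 5 i} g(z) = \frac{3 \omega e^{- 5 \omega}}{10} (pole of order 2)
  F(ω) = -2πi·ΣRes = - \frac{3 i \pi \omega e^{- 5 \omega}}{5}

Case ω < 0 (upper half-plane, counterclockwise contour ⇒ F(ω) = +2πi·ΣRes):
  Res_{z = 5 i} g(z) = - \frac{3 \omega e^{5 \omega}}{10} (pole of order 2)
  F(ω) = 2πi·ΣRes = - \frac{3 i \pi \omega e^{5 \omega}}{5}

Both cases combine into a single formula in |ω|:

F(ω) = - \frac{3 i \pi \omega e^{- 5 \left|{\omega}\right|}}{5}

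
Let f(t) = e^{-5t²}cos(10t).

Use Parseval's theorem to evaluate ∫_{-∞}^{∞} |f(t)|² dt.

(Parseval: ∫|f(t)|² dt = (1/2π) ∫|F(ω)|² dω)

∫|f(t)|² dt = \frac{\sqrt{10} \sqrt{\pi} \left(1 + e^{10}\right)}{20 e^{10}}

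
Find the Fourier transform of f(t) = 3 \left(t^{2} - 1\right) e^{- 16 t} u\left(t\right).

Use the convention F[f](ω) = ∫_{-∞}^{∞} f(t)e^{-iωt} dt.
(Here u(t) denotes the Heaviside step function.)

F(ω) = \frac{3 \left(2 i \omega - \left(i \omega + 16\right)^{3} + 32\right)}{\left(i \omega + 16\right)^{4}}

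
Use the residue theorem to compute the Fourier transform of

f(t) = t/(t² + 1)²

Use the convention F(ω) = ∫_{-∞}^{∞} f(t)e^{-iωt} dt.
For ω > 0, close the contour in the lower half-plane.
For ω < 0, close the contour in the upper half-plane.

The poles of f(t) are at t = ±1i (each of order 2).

Let g(z) = f(z)e^{-iωz}; for large |z| the factor e^{-iωz} decays in the lower half-plane when ω > 0 and in the upper half-plane when ω < 0.

Case ω > 0 (lower half-plane, clockwise contour ⇒ F(ω) = -2πi·ΣRes):
  Res_{z = - i} g(z) = \frac{\omega e^{- \omega}}{4} (pole of order 2)
  F(ω) = -2πi·ΣRes = - \frac{i \pi \omega e^{- \omega}}{2}

Case ω < 0 (upper half-plane, counterclockwise contour ⇒ F(ω) = +2πi·ΣRes):
  Res_{z = i} g(z) = - \frac{\omega e^{\omega}}{4} (pole of order 2)
  F(ω) = 2πi·ΣRes = - \frac{i \pi \omega e^{\omega}}{2}

Both cases combine into a single formula in |ω|:

F(ω) = - \frac{i \pi \omega e^{- \left|{\omega}\right|}}{2}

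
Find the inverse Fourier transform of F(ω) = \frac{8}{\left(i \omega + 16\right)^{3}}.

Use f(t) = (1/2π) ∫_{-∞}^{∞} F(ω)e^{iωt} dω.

f(t) = 4 t^{2} e^{- 16 t} u\left(t\right)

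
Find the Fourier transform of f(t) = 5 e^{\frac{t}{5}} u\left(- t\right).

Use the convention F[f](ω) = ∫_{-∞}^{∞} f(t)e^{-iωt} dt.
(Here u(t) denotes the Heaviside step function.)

F(ω) = \frac{25 i}{5 \omega + i}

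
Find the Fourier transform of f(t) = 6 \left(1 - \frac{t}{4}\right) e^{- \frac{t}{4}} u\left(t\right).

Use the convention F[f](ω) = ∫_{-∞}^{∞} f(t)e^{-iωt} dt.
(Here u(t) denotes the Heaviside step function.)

F(ω) = \frac{96 i \omega}{- 16 \omega^{2} + 8 i \omega + 1}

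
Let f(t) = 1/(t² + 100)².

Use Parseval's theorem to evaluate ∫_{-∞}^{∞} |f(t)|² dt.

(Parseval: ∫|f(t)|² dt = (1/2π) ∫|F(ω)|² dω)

∫|f(t)|² dt = \frac{\pi}{32000000}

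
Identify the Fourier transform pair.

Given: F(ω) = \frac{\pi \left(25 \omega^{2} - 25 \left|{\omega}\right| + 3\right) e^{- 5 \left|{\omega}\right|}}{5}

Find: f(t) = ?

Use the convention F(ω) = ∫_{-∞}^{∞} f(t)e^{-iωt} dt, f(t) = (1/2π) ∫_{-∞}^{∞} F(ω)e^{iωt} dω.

f(t) = \frac{8 t^{4}}{\left(t^{2} + 25\right)^{3}}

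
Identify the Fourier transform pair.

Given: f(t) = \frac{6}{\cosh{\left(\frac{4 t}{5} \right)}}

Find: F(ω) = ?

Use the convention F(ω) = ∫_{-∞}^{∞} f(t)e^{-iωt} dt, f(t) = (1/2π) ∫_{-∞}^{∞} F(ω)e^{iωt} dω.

F(ω) = \frac{15 \pi}{2 \cosh{\left(\frac{5 \pi \omega}{8} \right)}}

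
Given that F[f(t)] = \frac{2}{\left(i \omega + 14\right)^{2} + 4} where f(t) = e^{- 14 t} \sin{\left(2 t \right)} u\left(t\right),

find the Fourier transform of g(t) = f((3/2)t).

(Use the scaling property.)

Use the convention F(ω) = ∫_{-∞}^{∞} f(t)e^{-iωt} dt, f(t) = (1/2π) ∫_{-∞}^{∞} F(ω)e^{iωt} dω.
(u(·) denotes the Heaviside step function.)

F[g](ω) = \frac{3}{\left(i \omega + 21\right)^{2} + 9}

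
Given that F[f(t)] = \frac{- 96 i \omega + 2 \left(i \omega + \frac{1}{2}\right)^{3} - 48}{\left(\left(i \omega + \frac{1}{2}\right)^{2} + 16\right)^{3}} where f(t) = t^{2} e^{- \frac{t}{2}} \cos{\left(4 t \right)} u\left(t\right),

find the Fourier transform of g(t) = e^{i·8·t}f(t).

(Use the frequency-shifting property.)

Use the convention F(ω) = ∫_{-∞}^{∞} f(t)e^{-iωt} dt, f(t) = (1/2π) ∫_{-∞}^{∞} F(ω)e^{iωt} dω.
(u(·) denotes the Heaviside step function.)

F[g](ω) = \frac{16 \left(384 i \left(8 - \omega\right) + \left(2 i \left(\omega - 8\right) + 1\right)^{3} - 192\right)}{\left(\left(2 i \left(\omega - 8\right) + 1\right)^{2} + 64\right)^{3}}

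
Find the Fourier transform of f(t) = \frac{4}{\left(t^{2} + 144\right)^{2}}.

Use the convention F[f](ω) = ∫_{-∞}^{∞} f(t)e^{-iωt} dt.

F(ω) = \frac{\pi \left(12 \left|{\omega}\right| + 1\right) e^{- 12 \left|{\omega}\right|}}{864}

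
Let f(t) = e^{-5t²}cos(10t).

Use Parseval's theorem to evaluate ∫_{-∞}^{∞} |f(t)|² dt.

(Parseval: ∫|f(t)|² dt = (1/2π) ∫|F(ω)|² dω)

∫|f(t)|² dt = \frac{\sqrt{10} \sqrt{\pi} \left(1 + e^{10}\right)}{20 e^{10}}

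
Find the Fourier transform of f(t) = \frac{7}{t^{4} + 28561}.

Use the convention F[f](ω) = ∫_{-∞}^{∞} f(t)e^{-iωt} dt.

F(ω) = \frac{7 \pi e^{- \frac{13 \sqrt{2} \left|{\omega}\right|}{2}} \sin{\left(\frac{13 \sqrt{2} \left|{\omega}\right|}{2} + \frac{\pi}{4} \right)}}{2197}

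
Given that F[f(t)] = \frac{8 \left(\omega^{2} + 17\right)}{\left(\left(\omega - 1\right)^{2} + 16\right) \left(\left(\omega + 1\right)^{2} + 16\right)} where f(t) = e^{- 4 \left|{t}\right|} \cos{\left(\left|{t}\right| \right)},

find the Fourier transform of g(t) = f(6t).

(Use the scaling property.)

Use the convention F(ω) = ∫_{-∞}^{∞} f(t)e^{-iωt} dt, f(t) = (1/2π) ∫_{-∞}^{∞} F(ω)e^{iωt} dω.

F[g](ω) = \frac{48 \left(\omega^{2} + 612\right)}{\omega^{4} + 1080 \omega^{2} + 374544}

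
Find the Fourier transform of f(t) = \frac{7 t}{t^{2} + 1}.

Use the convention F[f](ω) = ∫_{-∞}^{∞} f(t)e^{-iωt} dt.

F(ω) = - 7 i \pi e^{- \left|{\omega}\right|} \operatorname{sign}{\left(\omega \right)}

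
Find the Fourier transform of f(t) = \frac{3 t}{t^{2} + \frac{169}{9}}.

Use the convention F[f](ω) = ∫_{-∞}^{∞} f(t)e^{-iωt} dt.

F(ω) = - 3 i \pi e^{- \frac{13 \left|{\omega}\right|}{3}} \operatorname{sign}{\left(\omega \right)}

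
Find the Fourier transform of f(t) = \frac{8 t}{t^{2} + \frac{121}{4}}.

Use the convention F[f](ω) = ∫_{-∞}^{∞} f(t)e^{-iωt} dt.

F(ω) = - 8 i \pi e^{- \frac{11 \left|{\omega}\right|}{2}} \operatorname{sign}{\left(\omega \right)}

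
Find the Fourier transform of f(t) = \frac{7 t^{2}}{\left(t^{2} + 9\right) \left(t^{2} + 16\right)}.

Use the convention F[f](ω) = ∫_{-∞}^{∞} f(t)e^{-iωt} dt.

F(ω) = \pi \left(4 - 3 e^{\left|{\omega}\right|}\right) e^{- 4 \left|{\omega}\right|}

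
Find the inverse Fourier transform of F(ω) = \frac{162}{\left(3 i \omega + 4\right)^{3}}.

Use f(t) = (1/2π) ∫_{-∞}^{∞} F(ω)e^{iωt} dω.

f(t) = 3 t^{2} e^{- \frac{4 t}{3}} u\left(t\right)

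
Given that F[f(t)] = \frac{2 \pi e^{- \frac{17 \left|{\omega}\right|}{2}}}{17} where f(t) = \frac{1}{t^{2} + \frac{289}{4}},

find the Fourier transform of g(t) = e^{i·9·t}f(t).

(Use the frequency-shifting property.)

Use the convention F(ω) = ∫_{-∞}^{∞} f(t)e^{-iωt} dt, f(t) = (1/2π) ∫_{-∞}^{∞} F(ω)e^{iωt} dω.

F[g](ω) = \frac{2 \pi e^{- \frac{17 \left|{\omega - 9}\right|}{2}}}{17}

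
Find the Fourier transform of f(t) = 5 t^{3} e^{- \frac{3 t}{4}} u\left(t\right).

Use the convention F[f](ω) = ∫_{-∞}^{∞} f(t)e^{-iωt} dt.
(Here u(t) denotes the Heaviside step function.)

F(ω) = \frac{7680}{\left(4 i \omega + 3\right)^{4}}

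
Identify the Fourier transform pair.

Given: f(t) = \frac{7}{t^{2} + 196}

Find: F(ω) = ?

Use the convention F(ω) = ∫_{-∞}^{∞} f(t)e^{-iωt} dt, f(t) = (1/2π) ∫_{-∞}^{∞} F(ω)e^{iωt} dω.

F(ω) = \frac{\pi e^{- 14 \left|{\omega}\right|}}{2}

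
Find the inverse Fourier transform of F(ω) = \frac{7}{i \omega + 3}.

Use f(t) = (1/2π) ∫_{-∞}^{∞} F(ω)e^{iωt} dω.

f(t) = 7 e^{- 3 t} u\left(t\right)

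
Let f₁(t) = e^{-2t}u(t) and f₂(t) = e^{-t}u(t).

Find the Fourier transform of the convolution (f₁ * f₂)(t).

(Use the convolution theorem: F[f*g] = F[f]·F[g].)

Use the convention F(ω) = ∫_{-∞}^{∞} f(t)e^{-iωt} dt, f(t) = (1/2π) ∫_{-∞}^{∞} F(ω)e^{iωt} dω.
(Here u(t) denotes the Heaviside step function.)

F[f₁*f₂](ω) = \frac{1}{\left(i \omega + 1\right) \left(i \omega + 2\right)}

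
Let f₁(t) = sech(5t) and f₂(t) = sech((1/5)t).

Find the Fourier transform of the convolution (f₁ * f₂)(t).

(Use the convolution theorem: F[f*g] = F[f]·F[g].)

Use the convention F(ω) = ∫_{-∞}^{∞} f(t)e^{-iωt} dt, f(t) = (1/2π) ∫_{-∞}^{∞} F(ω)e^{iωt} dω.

F[f₁*f₂](ω) = \frac{\pi^{2}}{\cosh{\left(\frac{\pi \omega}{10} \right)} \cosh{\left(\frac{5 \pi \omega}{2} \right)}}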